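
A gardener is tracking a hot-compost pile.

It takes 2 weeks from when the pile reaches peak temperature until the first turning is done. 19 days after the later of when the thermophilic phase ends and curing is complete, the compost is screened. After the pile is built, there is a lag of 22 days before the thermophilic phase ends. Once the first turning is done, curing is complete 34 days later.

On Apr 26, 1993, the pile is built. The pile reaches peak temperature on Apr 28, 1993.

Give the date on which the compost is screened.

The pile is built: Apr 26, 1993.
The thermophilic phase ends: Apr 26, 1993 + 22 days = May 18, 1993.
The pile reaches peak temperature: Apr 28, 1993.
The first turning is done: Apr 28, 1993 + 2 weeks = May 12, 1993.
Curing is complete: May 12, 1993 + 34 days = Jun 15, 1993.
Both prerequisites met — the thermophilic phase ends (May 18, 1993), curing is complete (Jun 15, 1993); the later is Jun 15, 1993.
The compost is screened: Jun 15, 1993 + 19 days = Jul 4, 1993.

Jul 4, 1993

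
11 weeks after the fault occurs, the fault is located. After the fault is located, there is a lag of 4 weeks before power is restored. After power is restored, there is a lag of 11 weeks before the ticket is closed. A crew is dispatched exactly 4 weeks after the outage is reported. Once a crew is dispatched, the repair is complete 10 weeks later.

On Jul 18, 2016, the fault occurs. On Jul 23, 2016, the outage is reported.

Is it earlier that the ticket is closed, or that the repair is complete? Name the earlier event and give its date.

The fault occurs: Jul 18, 2016.
The fault is located: Jul 18, 2016 + 11 weeks = Oct 3, 2016.
Power is restored: Oct 3, 2016 + 4 weeks = Oct 31, 2016.
The ticket is closed: Oct 31, 2016 + 11 weeks = Jan 16, 2017.
The outage is reported: Jul 23, 2016.
A crew is dispatched: Jul 23, 2016 + 4 weeks = Aug 20, 2016.
The repair is complete: Aug 20, 2016 + 10 weeks = Oct 29, 2016.
Comparing: the ticket is closed on Jan 16, 2017 vs the repair is complete on Oct 29, 2016. Earlier: the repair is complete.

The repair is complete — Oct 29, 2016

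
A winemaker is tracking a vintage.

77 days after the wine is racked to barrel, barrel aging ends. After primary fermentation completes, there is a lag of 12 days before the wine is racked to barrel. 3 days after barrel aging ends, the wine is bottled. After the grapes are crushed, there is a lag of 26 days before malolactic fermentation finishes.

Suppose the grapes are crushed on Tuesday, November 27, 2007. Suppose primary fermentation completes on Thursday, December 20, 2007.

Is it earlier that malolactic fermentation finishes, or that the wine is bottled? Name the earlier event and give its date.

The grapes are crushed: Nov 27, 2007.
Malolactic fermentation finishes: Nov 27, 2007 + 26 days = Dec 23, 2007.
Primary fermentation completes: Dec 20, 2007.
The wine is racked to barrel: Dec 20, 2007 + 12 days = Jan 1, 2008.
Barrel aging ends: Jan 1, 2008 + 77 days = Mar 18, 2008.
The wine is bottled: Mar 18, 2008 + 3 days = Mar 21, 2008.
Comparing: malolactic fermentation finishes on Dec 23, 2007 vs the wine is bottled on Mar 21, 2008. Earlier: malolactic fermentation finishes.

Malolactic fermentation finishes — Sunday, December 23, 2007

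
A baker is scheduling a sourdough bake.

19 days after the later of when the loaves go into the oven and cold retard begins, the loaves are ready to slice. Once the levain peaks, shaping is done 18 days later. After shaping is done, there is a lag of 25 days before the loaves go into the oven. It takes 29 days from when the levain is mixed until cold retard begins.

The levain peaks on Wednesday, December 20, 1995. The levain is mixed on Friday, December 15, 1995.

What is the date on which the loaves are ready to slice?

Tuesday, February 20, 1996

The levain peaks: Dec 20, 1995.
Shaping is done: Dec 20, 1995 + 18 days = Jan 7, 1996.
The loaves go into the oven: Jan 7, 1996 + 25 days = Feb 1, 1996.
The levain is mixed: Dec 15, 1995.
Cold retard begins: Dec 15, 1995 + 29 days = Jan 13, 1996.
Both prerequisites met — the loaves go into the oven (Feb 1, 1996), cold retard begins (Jan 13, 1996); the later is Feb 1, 1996.
The loaves are ready to slice: Feb 1, 1996 + 19 days = Feb 20, 1996.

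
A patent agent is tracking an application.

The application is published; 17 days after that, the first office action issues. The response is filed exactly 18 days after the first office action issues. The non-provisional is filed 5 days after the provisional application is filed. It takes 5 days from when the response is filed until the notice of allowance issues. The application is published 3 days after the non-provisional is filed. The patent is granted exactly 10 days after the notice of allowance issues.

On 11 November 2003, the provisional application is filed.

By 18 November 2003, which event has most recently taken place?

The non-provisional is filed

The provisional application is filed: Nov 11, 2003.
The non-provisional is filed: Nov 11, 2003 + 5 days = Nov 16, 2003.
The application is published: Nov 16, 2003 + 3 days = Nov 19, 2003.
The first office action issues: Nov 19, 2003 + 17 days = Dec 6, 2003.
The response is filed: Dec 6, 2003 + 18 days = Dec 24, 2003.
The notice of allowance issues: Dec 24, 2003 + 5 days = Dec 29, 2003.
The patent is granted: Dec 29, 2003 + 10 days = Jan 8, 2004.
Nov 18, 2003 falls between when the non-provisional is filed (Nov 16, 2003) and when the application is published (Nov 19, 2003).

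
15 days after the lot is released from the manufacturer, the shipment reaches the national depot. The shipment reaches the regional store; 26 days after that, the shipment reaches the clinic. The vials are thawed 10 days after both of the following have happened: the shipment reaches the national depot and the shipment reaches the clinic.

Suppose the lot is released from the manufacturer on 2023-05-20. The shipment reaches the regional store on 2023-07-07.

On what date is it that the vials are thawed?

2023-08-12

The lot is released from the manufacturer: May 20, 2023.
The shipment reaches the national depot: May 20, 2023 + 15 days = Jun 4, 2023.
The shipment reaches the regional store: Jul 7, 2023.
The shipment reaches the clinic: Jul 7, 2023 + 26 days = Aug 2, 2023.
Both prerequisites met — the shipment reaches the national depot (Jun 4, 2023), the shipment reaches the clinic (Aug 2, 2023); the later is Aug 2, 2023.
The vials are thawed: Aug 2, 2023 + 10 days = Aug 12, 2023.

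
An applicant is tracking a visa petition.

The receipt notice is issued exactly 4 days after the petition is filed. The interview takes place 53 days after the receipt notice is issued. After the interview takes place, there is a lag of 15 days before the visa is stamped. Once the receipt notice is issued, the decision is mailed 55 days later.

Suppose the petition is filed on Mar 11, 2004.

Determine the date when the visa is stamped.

May 22, 2004

The petition is filed: Mar 11, 2004.
The receipt notice is issued: Mar 11, 2004 + 4 days = Mar 15, 2004.
The interview takes place: Mar 15, 2004 + 53 days = May 7, 2004.
The visa is stamped: May 7, 2004 + 15 days = May 22, 2004.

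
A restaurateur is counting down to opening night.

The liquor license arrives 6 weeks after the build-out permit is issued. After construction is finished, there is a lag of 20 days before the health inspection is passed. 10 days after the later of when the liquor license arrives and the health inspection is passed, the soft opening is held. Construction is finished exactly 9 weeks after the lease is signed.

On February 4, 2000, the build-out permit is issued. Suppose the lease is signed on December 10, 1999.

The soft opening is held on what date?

March 27, 2000

The build-out permit is issued: Feb 4, 2000.
The liquor license arrives: Feb 4, 2000 + 6 weeks = Mar 17, 2000.
The lease is signed: Dec 10, 1999.
Construction is finished: Dec 10, 1999 + 9 weeks = Feb 11, 2000.
The health inspection is passed: Feb 11, 2000 + 20 days = Mar 2, 2000.
Both prerequisites met — the liquor license arrives (Mar 17, 2000), the health inspection is passed (Mar 2, 2000); the later is Mar 17, 2000.
The soft opening is held: Mar 17, 2000 + 10 days = Mar 27, 2000.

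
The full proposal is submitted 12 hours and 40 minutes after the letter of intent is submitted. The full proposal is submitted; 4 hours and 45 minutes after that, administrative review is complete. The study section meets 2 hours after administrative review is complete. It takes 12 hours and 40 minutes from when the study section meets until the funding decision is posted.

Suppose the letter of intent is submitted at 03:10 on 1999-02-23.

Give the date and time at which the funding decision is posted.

11:15 on 1999-02-24

The letter of intent is submitted: 03:10 Feb 23, 1999.
The full proposal is submitted: 03:10 Feb 23, 1999 + 12h40m = 15:50 Feb 23, 1999.
Administrative review is complete: 15:50 Feb 23, 1999 + 4h45m = 20:35 Feb 23, 1999.
The study section meets: 20:35 Feb 23, 1999 + 2h = 22:35 Feb 23, 1999.
The funding decision is posted: 22:35 Feb 23, 1999 + 12h40m = 11:15 Feb 24, 1999.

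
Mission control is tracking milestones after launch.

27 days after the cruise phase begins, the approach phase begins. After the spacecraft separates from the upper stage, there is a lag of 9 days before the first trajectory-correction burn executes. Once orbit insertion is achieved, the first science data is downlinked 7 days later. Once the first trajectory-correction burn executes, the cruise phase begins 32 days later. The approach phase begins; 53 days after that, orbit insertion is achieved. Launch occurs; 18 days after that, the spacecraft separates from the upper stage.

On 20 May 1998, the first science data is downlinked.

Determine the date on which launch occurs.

The first science data is downlinked: May 20, 1998.
Orbit insertion is achieved: May 20, 1998 − 7 days = May 13, 1998.
The approach phase begins: May 13, 1998 − 53 days = Mar 21, 1998.
The cruise phase begins: Mar 21, 1998 − 27 days = Feb 22, 1998.
The first trajectory-correction burn executes: Feb 22, 1998 − 32 days = Jan 21, 1998.
The spacecraft separates from the upper stage: Jan 21, 1998 − 9 days = Jan 12, 1998.
Launch occurs: Jan 12, 1998 − 18 days = Dec 25, 1997.

25 December 1997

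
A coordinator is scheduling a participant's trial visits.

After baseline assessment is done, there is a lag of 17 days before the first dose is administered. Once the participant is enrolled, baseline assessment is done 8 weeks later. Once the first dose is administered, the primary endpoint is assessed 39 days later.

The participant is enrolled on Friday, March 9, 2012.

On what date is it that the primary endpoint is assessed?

The participant is enrolled: Mar 9, 2012.
Baseline assessment is done: Mar 9, 2012 + 8 weeks = May 4, 2012.
The first dose is administered: May 4, 2012 + 17 days = May 21, 2012.
The primary endpoint is assessed: May 21, 2012 + 39 days = Jun 29, 2012.

Friday, June 29, 2012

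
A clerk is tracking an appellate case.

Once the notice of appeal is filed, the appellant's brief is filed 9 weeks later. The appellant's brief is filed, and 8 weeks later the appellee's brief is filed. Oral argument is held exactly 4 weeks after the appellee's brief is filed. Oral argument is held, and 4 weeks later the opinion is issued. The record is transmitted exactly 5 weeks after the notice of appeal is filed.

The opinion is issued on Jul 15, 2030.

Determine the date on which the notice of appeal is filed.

The opinion is issued: Jul 15, 2030.
Oral argument is held: Jul 15, 2030 − 4 weeks = Jun 17, 2030.
The appellee's brief is filed: Jun 17, 2030 − 4 weeks = May 20, 2030.
The appellant's brief is filed: May 20, 2030 − 8 weeks = Mar 25, 2030.
The notice of appeal is filed: Mar 25, 2030 − 9 weeks = Jan 21, 2030.

Jan 21, 2030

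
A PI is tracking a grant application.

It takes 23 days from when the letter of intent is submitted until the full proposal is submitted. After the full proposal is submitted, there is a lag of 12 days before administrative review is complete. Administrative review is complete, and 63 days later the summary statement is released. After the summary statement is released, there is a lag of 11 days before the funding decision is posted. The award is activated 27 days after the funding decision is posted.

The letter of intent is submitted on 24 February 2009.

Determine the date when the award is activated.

10 July 2009

The letter of intent is submitted: Feb 24, 2009.
The full proposal is submitted: Feb 24, 2009 + 23 days = Mar 19, 2009.
Administrative review is complete: Mar 19, 2009 + 12 days = Mar 31, 2009.
The summary statement is released: Mar 31, 2009 + 63 days = Jun 2, 2009.
The funding decision is posted: Jun 2, 2009 + 11 days = Jun 13, 2009.
The award is activated: Jun 13, 2009 + 27 days = Jul 10, 2009.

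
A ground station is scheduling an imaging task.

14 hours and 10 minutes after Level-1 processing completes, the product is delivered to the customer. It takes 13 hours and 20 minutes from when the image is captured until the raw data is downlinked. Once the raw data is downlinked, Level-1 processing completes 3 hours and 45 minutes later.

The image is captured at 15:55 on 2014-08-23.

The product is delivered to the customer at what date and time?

23:10 on 2014-08-24

The image is captured: 15:55 Aug 23, 2014.
The raw data is downlinked: 15:55 Aug 23, 2014 + 13h20m = 05:15 Aug 24, 2014.
Level-1 processing completes: 05:15 Aug 24, 2014 + 3h45m = 09:00 Aug 24, 2014.
The product is delivered to the customer: 09:00 Aug 24, 2014 + 14h10m = 23:10 Aug 24, 2014.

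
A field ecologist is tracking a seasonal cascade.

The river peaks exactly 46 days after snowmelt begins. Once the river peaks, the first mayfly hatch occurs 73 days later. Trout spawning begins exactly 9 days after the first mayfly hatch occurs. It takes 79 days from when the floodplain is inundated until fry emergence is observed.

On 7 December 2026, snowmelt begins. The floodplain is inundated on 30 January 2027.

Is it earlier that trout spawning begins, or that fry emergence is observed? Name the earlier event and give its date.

Trout spawning begins — 14 April 2027

Snowmelt begins: Dec 7, 2026.
The river peaks: Dec 7, 2026 + 46 days = Jan 22, 2027.
The first mayfly hatch occurs: Jan 22, 2027 + 73 days = Apr 5, 2027.
Trout spawning begins: Apr 5, 2027 + 9 days = Apr 14, 2027.
The floodplain is inundated: Jan 30, 2027.
Fry emergence is observed: Jan 30, 2027 + 79 days = Apr 19, 2027.
Comparing: trout spawning begins on Apr 14, 2027 vs fry emergence is observed on Apr 19, 2027. Earlier: trout spawning begins.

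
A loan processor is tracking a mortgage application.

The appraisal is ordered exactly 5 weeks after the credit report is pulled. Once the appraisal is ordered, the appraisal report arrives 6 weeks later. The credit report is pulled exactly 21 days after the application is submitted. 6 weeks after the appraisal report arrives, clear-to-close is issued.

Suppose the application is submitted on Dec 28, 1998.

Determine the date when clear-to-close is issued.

The application is submitted: Dec 28, 1998.
The credit report is pulled: Dec 28, 1998 + 21 days = Jan 18, 1999.
The appraisal is ordered: Jan 18, 1999 + 5 weeks = Feb 22, 1999.
The appraisal report arrives: Feb 22, 1999 + 6 weeks = Apr 5, 1999.
Clear-to-close is issued: Apr 5, 1999 + 6 weeks = May 17, 1999.

May 17, 1999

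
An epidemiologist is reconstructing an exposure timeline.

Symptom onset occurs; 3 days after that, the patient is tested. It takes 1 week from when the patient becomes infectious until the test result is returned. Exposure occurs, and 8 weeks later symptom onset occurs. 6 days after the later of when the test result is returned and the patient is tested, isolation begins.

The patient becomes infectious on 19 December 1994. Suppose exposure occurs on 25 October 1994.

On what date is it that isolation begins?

The patient becomes infectious: Dec 19, 1994.
The test result is returned: Dec 19, 1994 + 1 week = Dec 26, 1994.
Exposure occurs: Oct 25, 1994.
Symptom onset occurs: Oct 25, 1994 + 8 weeks = Dec 20, 1994.
The patient is tested: Dec 20, 1994 + 3 days = Dec 23, 1994.
Both prerequisites met — the test result is returned (Dec 26, 1994), the patient is tested (Dec 23, 1994); the later is Dec 26, 1994.
Isolation begins: Dec 26, 1994 + 6 days = Jan 1, 1995.

1 January 1995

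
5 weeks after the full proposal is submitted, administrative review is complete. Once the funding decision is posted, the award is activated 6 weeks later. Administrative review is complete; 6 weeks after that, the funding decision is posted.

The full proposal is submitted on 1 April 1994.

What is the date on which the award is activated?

29 July 1994

The full proposal is submitted: Apr 1, 1994.
Administrative review is complete: Apr 1, 1994 + 5 weeks = May 6, 1994.
The funding decision is posted: May 6, 1994 + 6 weeks = Jun 17, 1994.
The award is activated: Jun 17, 1994 + 6 weeks = Jul 29, 1994.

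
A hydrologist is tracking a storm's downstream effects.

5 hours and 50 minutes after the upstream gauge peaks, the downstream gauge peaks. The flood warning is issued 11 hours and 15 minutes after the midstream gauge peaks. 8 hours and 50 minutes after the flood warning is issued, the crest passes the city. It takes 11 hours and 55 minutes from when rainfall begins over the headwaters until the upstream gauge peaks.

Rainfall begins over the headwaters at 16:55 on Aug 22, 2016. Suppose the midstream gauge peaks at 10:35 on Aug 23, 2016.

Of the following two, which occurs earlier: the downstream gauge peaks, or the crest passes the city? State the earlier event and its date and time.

The downstream gauge peaks — 10:40 on Aug 23, 2016

Rainfall begins over the headwaters: 16:55 Aug 22, 2016.
The upstream gauge peaks: 16:55 Aug 22, 2016 + 11h55m = 04:50 Aug 23, 2016.
The downstream gauge peaks: 04:50 Aug 23, 2016 + 5h50m = 10:40 Aug 23, 2016.
The midstream gauge peaks: 10:35 Aug 23, 2016.
The flood warning is issued: 10:35 Aug 23, 2016 + 11h15m = 21:50 Aug 23, 2016.
The crest passes the city: 21:50 Aug 23, 2016 + 8h50m = 06:40 Aug 24, 2016.
Comparing: the downstream gauge peaks at 10:40 Aug 23, 2016 vs the crest passes the city at 06:40 Aug 24, 2016. Earlier: the downstream gauge peaks.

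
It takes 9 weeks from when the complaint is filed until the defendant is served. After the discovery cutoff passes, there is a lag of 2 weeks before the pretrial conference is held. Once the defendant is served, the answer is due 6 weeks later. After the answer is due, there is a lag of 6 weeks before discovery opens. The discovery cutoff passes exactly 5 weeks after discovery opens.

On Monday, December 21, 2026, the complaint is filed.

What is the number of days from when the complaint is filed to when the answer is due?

105 days

Causal path: the complaint is filed → the defendant is served → the answer is due.
Total delay along the path: 9 + 6 weeks = 15 weeks = 105 days.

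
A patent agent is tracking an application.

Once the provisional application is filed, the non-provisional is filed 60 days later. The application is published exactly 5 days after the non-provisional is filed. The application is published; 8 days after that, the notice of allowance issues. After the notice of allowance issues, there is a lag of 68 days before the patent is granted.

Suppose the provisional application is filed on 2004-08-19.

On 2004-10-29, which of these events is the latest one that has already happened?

The application is published

The provisional application is filed: Aug 19, 2004.
The non-provisional is filed: Aug 19, 2004 + 60 days = Oct 18, 2004.
The application is published: Oct 18, 2004 + 5 days = Oct 23, 2004.
The notice of allowance issues: Oct 23, 2004 + 8 days = Oct 31, 2004.
The patent is granted: Oct 31, 2004 + 68 days = Jan 7, 2005.
Oct 29, 2004 falls between when the application is published (Oct 23, 2004) and when the notice of allowance issues (Oct 31, 2004).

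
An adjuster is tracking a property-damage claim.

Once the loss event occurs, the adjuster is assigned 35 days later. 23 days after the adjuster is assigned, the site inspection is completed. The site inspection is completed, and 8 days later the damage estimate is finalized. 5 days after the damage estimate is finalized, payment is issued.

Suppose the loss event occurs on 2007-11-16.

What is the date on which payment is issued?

The loss event occurs: Nov 16, 2007.
The adjuster is assigned: Nov 16, 2007 + 35 days = Dec 21, 2007.
The site inspection is completed: Dec 21, 2007 + 23 days = Jan 13, 2008.
The damage estimate is finalized: Jan 13, 2008 + 8 days = Jan 21, 2008.
Payment is issued: Jan 21, 2008 + 5 days = Jan 26, 2008.

2008-01-26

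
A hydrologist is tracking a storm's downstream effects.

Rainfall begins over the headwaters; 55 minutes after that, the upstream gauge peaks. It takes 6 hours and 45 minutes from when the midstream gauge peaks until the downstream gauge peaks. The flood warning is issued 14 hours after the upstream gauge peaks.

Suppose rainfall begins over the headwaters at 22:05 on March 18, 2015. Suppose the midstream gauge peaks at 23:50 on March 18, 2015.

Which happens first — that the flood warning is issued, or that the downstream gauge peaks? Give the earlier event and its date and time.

The downstream gauge peaks — 06:35 on March 19, 2015

Rainfall begins over the headwaters: 22:05 Mar 18, 2015.
The upstream gauge peaks: 22:05 Mar 18, 2015 + 55m = 23:00 Mar 18, 2015.
The flood warning is issued: 23:00 Mar 18, 2015 + 14h = 13:00 Mar 19, 2015.
The midstream gauge peaks: 23:50 Mar 18, 2015.
The downstream gauge peaks: 23:50 Mar 18, 2015 + 6h45m = 06:35 Mar 19, 2015.
Comparing: the flood warning is issued at 13:00 Mar 19, 2015 vs the downstream gauge peaks at 06:35 Mar 19, 2015. Earlier: the downstream gauge peaks.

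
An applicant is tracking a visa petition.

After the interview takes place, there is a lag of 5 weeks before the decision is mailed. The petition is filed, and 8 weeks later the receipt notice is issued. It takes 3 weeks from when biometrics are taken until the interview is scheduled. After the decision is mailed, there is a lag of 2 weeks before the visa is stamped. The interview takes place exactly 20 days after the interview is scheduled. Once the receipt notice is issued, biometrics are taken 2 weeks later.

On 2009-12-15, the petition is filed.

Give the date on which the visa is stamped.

The petition is filed: Dec 15, 2009.
The receipt notice is issued: Dec 15, 2009 + 8 weeks = Feb 9, 2010.
Biometrics are taken: Feb 9, 2010 + 2 weeks = Feb 23, 2010.
The interview is scheduled: Feb 23, 2010 + 3 weeks = Mar 16, 2010.
The interview takes place: Mar 16, 2010 + 20 days = Apr 5, 2010.
The decision is mailed: Apr 5, 2010 + 5 weeks = May 10, 2010.
The visa is stamped: May 10, 2010 + 2 weeks = May 24, 2010.

2010-05-24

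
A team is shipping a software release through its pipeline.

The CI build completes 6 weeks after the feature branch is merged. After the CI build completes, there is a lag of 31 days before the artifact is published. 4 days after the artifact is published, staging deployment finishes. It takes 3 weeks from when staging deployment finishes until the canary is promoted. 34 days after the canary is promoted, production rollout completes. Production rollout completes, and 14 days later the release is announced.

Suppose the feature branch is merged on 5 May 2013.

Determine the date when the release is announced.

28 September 2013

The feature branch is merged: May 5, 2013.
The CI build completes: May 5, 2013 + 6 weeks = Jun 16, 2013.
The artifact is published: Jun 16, 2013 + 31 days = Jul 17, 2013.
Staging deployment finishes: Jul 17, 2013 + 4 days = Jul 21, 2013.
The canary is promoted: Jul 21, 2013 + 3 weeks = Aug 11, 2013.
Production rollout completes: Aug 11, 2013 + 34 days = Sep 14, 2013.
The release is announced: Sep 14, 2013 + 14 days = Sep 28, 2013.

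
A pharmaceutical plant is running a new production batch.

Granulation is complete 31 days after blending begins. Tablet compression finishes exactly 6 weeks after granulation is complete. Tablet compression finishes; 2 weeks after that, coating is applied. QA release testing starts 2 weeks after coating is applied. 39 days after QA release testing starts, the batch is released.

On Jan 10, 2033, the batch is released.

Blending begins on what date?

The batch is released: Jan 10, 2033.
QA release testing starts: Jan 10, 2033 − 39 days = Dec 2, 2032.
Coating is applied: Dec 2, 2032 − 2 weeks = Nov 18, 2032.
Tablet compression finishes: Nov 18, 2032 − 2 weeks = Nov 4, 2032.
Granulation is complete: Nov 4, 2032 − 6 weeks = Sep 23, 2032.
Blending begins: Sep 23, 2032 − 31 days = Aug 23, 2032.

Aug 23, 2032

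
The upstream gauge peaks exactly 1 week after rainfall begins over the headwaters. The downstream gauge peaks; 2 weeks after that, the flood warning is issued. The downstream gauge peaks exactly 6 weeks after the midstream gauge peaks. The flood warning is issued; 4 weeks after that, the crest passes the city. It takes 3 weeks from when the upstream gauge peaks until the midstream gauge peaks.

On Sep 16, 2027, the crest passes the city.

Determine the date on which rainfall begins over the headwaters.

The crest passes the city: Sep 16, 2027.
The flood warning is issued: Sep 16, 2027 − 4 weeks = Aug 19, 2027.
The downstream gauge peaks: Aug 19, 2027 − 2 weeks = Aug 5, 2027.
The midstream gauge peaks: Aug 5, 2027 − 6 weeks = Jun 24, 2027.
The upstream gauge peaks: Jun 24, 2027 − 3 weeks = Jun 3, 2027.
Rainfall begins over the headwaters: Jun 3, 2027 − 1 week = May 27, 2027.

May 27, 2027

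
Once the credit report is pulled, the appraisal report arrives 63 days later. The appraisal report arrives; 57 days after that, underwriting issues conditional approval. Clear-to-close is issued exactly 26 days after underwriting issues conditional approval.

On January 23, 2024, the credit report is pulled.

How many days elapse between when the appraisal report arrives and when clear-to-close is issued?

Causal path: the appraisal report arrives → underwriting issues conditional approval → clear-to-close is issued.
Total delay along the path: 57 + 26 = 83 days.

83 days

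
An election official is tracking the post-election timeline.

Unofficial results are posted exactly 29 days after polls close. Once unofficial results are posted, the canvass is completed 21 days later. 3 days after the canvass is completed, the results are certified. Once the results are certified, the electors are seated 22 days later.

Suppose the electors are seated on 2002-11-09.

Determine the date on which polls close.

2002-08-26

The electors are seated: Nov 9, 2002.
The results are certified: Nov 9, 2002 − 22 days = Oct 18, 2002.
The canvass is completed: Oct 18, 2002 − 3 days = Oct 15, 2002.
Unofficial results are posted: Oct 15, 2002 − 21 days = Sep 24, 2002.
Polls close: Sep 24, 2002 − 29 days = Aug 26, 2002.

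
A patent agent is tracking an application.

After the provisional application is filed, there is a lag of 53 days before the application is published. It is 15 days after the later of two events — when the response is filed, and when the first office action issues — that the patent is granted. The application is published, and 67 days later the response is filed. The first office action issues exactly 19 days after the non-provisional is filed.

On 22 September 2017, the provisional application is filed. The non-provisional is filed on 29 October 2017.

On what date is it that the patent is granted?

4 February 2018

The provisional application is filed: Sep 22, 2017.
The application is published: Sep 22, 2017 + 53 days = Nov 14, 2017.
The response is filed: Nov 14, 2017 + 67 days = Jan 20, 2018.
The non-provisional is filed: Oct 29, 2017.
The first office action issues: Oct 29, 2017 + 19 days = Nov 17, 2017.
Both prerequisites met — the response is filed (Jan 20, 2018), the first office action issues (Nov 17, 2017); the later is Jan 20, 2018.
The patent is granted: Jan 20, 2018 + 15 days = Feb 4, 2018.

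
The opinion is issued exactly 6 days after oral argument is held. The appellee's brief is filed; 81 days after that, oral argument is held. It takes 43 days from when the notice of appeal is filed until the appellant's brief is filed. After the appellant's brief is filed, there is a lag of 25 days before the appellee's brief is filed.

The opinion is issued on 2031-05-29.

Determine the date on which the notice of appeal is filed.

2030-12-25

The opinion is issued: May 29, 2031.
Oral argument is held: May 29, 2031 − 6 days = May 23, 2031.
The appellee's brief is filed: May 23, 2031 − 81 days = Mar 3, 2031.
The appellant's brief is filed: Mar 3, 2031 − 25 days = Feb 6, 2031.
The notice of appeal is filed: Feb 6, 2031 − 43 days = Dec 25, 2030.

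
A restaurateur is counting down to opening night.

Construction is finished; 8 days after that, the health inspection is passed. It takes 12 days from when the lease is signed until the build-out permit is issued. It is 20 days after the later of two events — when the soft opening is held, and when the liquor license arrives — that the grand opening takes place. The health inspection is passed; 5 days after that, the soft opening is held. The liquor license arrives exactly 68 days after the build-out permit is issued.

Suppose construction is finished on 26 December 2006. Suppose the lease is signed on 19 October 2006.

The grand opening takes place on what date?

Construction is finished: Dec 26, 2006.
The health inspection is passed: Dec 26, 2006 + 8 days = Jan 3, 2007.
The soft opening is held: Jan 3, 2007 + 5 days = Jan 8, 2007.
The lease is signed: Oct 19, 2006.
The build-out permit is issued: Oct 19, 2006 + 12 days = Oct 31, 2006.
The liquor license arrives: Oct 31, 2006 + 68 days = Jan 7, 2007.
Both prerequisites met — the soft opening is held (Jan 8, 2007), the liquor license arrives (Jan 7, 2007); the later is Jan 8, 2007.
The grand opening takes place: Jan 8, 2007 + 20 days = Jan 28, 2007.

28 January 2007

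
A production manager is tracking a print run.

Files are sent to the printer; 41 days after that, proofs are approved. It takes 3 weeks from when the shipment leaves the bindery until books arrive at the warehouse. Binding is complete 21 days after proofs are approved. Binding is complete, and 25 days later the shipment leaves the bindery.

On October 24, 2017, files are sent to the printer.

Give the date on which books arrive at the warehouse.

Files are sent to the printer: Oct 24, 2017.
Proofs are approved: Oct 24, 2017 + 41 days = Dec 4, 2017.
Binding is complete: Dec 4, 2017 + 21 days = Dec 25, 2017.
The shipment leaves the bindery: Dec 25, 2017 + 25 days = Jan 19, 2018.
Books arrive at the warehouse: Jan 19, 2018 + 3 weeks = Feb 9, 2018.

February 9, 2018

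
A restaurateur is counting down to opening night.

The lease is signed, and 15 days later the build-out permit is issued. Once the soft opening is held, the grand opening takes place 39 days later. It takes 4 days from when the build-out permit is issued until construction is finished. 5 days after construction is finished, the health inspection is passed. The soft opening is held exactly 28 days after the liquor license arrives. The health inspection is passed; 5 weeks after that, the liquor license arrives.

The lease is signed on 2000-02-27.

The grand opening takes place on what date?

2000-07-02

The lease is signed: Feb 27, 2000.
The build-out permit is issued: Feb 27, 2000 + 15 days = Mar 13, 2000.
Construction is finished: Mar 13, 2000 + 4 days = Mar 17, 2000.
The health inspection is passed: Mar 17, 2000 + 5 days = Mar 22, 2000.
The liquor license arrives: Mar 22, 2000 + 5 weeks = Apr 26, 2000.
The soft opening is held: Apr 26, 2000 + 28 days = May 24, 2000.
The grand opening takes place: May 24, 2000 + 39 days = Jul 2, 2000.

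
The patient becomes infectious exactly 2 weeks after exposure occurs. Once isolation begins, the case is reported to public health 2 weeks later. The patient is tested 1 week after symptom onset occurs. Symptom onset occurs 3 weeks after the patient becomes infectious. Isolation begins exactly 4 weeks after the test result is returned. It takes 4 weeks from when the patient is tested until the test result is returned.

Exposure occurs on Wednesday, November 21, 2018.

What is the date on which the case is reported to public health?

Exposure occurs: Nov 21, 2018.
The patient becomes infectious: Nov 21, 2018 + 2 weeks = Dec 5, 2018.
Symptom onset occurs: Dec 5, 2018 + 3 weeks = Dec 26, 2018.
The patient is tested: Dec 26, 2018 + 1 week = Jan 2, 2019.
The test result is returned: Jan 2, 2019 + 4 weeks = Jan 30, 2019.
Isolation begins: Jan 30, 2019 + 4 weeks = Feb 27, 2019.
The case is reported to public health: Feb 27, 2019 + 2 weeks = Mar 13, 2019.

Wednesday, March 13, 2019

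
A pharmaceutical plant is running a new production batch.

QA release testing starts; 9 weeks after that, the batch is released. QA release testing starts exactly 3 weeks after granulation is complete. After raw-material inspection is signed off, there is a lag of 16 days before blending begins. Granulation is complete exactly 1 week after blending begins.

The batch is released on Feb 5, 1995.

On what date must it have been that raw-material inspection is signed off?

Oct 21, 1994

The batch is released: Feb 5, 1995.
QA release testing starts: Feb 5, 1995 − 9 weeks = Dec 4, 1994.
Granulation is complete: Dec 4, 1994 − 3 weeks = Nov 13, 1994.
Blending begins: Nov 13, 1994 − 1 week = Nov 6, 1994.
Raw-material inspection is signed off: Nov 6, 1994 − 16 days = Oct 21, 1994.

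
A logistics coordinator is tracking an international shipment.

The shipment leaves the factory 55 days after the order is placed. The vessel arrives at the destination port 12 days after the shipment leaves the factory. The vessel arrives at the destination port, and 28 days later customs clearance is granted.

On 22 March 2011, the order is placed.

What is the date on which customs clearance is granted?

The order is placed: Mar 22, 2011.
The shipment leaves the factory: Mar 22, 2011 + 55 days = May 16, 2011.
The vessel arrives at the destination port: May 16, 2011 + 12 days = May 28, 2011.
Customs clearance is granted: May 28, 2011 + 28 days = Jun 25, 2011.

25 June 2011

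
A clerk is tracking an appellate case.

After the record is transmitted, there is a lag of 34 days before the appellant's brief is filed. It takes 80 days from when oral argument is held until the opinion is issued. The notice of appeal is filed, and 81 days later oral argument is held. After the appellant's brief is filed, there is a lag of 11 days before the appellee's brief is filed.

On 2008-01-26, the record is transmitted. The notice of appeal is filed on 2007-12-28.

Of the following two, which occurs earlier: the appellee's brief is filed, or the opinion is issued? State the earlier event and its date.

The record is transmitted: Jan 26, 2008.
The appellant's brief is filed: Jan 26, 2008 + 34 days = Feb 29, 2008.
The appellee's brief is filed: Feb 29, 2008 + 11 days = Mar 11, 2008.
The notice of appeal is filed: Dec 28, 2007.
Oral argument is held: Dec 28, 2007 + 81 days = Mar 18, 2008.
The opinion is issued: Mar 18, 2008 + 80 days = Jun 6, 2008.
Comparing: the appellee's brief is filed on Mar 11, 2008 vs the opinion is issued on Jun 6, 2008. Earlier: the appellee's brief is filed.

The appellee's brief is filed — 2008-03-11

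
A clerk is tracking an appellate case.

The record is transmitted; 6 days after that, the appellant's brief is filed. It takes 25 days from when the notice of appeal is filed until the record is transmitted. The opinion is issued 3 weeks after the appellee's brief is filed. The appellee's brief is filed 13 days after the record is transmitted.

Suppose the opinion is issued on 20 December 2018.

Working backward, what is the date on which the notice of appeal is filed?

The opinion is issued: Dec 20, 2018.
The appellee's brief is filed: Dec 20, 2018 − 3 weeks = Nov 29, 2018.
The record is transmitted: Nov 29, 2018 − 13 days = Nov 16, 2018.
The notice of appeal is filed: Nov 16, 2018 − 25 days = Oct 22, 2018.

22 October 2018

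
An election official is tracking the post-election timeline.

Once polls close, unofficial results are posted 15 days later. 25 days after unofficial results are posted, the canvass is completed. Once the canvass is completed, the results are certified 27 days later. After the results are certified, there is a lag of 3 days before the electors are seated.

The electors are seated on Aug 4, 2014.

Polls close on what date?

The electors are seated: Aug 4, 2014.
The results are certified: Aug 4, 2014 − 3 days = Aug 1, 2014.
The canvass is completed: Aug 1, 2014 − 27 days = Jul 5, 2014.
Unofficial results are posted: Jul 5, 2014 − 25 days = Jun 10, 2014.
Polls close: Jun 10, 2014 − 15 days = May 26, 2014.

May 26, 2014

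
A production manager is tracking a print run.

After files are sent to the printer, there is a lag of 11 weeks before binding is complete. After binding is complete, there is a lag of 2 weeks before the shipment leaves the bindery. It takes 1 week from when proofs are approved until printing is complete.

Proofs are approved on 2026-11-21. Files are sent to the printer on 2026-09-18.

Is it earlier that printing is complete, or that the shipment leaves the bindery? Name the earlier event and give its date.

Proofs are approved: Nov 21, 2026.
Printing is complete: Nov 21, 2026 + 1 week = Nov 28, 2026.
Files are sent to the printer: Sep 18, 2026.
Binding is complete: Sep 18, 2026 + 11 weeks = Dec 4, 2026.
The shipment leaves the bindery: Dec 4, 2026 + 2 weeks = Dec 18, 2026.
Comparing: printing is complete on Nov 28, 2026 vs the shipment leaves the bindery on Dec 18, 2026. Earlier: printing is complete.

Printing is complete — 2026-11-28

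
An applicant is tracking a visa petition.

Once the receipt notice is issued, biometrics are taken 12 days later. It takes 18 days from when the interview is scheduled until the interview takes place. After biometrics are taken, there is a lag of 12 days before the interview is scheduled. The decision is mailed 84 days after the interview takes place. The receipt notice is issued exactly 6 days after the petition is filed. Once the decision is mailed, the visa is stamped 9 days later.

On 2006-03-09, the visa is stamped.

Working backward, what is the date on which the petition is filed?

The visa is stamped: Mar 9, 2006.
The decision is mailed: Mar 9, 2006 − 9 days = Feb 28, 2006.
The interview takes place: Feb 28, 2006 − 84 days = Dec 6, 2005.
The interview is scheduled: Dec 6, 2005 − 18 days = Nov 18, 2005.
Biometrics are taken: Nov 18, 2005 − 12 days = Nov 6, 2005.
The receipt notice is issued: Nov 6, 2005 − 12 days = Oct 25, 2005.
The petition is filed: Oct 25, 2005 − 6 days = Oct 19, 2005.

2005-10-19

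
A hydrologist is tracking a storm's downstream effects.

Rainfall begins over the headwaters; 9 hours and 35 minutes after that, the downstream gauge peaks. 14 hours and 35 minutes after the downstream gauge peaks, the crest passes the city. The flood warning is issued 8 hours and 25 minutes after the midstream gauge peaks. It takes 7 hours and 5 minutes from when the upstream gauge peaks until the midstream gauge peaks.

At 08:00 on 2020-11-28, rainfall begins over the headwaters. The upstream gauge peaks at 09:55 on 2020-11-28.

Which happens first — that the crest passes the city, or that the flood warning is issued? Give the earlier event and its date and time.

The flood warning is issued — 01:25 on 2020-11-29

Rainfall begins over the headwaters: 08:00 Nov 28, 2020.
The downstream gauge peaks: 08:00 Nov 28, 2020 + 9h35m = 17:35 Nov 28, 2020.
The crest passes the city: 17:35 Nov 28, 2020 + 14h35m = 08:10 Nov 29, 2020.
The upstream gauge peaks: 09:55 Nov 28, 2020.
The midstream gauge peaks: 09:55 Nov 28, 2020 + 7h05m = 17:00 Nov 28, 2020.
The flood warning is issued: 17:00 Nov 28, 2020 + 8h25m = 01:25 Nov 29, 2020.
Comparing: the crest passes the city at 08:10 Nov 29, 2020 vs the flood warning is issued at 01:25 Nov 29, 2020. Earlier: the flood warning is issued.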